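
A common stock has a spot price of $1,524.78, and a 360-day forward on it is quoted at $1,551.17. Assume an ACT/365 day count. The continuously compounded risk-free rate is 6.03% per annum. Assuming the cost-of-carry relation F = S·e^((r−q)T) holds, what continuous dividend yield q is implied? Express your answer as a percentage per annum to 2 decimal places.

From F = S·e^((r−q)T): (r − q) = ln(F/S)/T
ln(1551.17/1524.78) = ln(1.017307) = 0.017159
(r − q) = 0.017159 / (360/365) = 0.017397
q = r − ln(F/S)/T = 0.0603 − 0.017397 = 0.042903
q = 4.29%

4.29%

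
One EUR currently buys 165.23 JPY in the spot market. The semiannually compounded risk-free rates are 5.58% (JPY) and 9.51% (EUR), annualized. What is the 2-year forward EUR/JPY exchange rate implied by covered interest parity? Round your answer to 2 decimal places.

By covered interest parity, F = S · (1+r_JPY/2)^(2T) / (1+r_EUR/2)^(2T)
= 165.23 × 1.116358 / 1.204201 = 165.23 × 0.927053
F = 153.18 JPY per EUR

153.18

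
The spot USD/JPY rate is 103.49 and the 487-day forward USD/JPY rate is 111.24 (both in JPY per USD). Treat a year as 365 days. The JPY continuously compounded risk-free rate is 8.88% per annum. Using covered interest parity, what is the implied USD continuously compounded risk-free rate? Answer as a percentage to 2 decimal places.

F = S·e^((r_JPY − r_USD)T) ⇒ r_USD = r_JPY − ln(F/S)/T
ln(111.24/103.49) = 0.072215; /(487/365) = 0.054124
r_USD = 0.0888 − 0.054124 = 0.034676
r_USD = 3.47%

3.47%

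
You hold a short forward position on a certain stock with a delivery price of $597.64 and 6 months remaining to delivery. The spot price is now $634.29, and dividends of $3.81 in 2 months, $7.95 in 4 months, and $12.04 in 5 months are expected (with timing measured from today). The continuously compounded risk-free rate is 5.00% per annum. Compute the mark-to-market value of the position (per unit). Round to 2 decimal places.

PV(remaining dividends) I = 3.81·e^(−0.0500·2/12) + 7.95·e^(−0.0500·4/12) + 12.04·e^(−0.0500·5/12) = 23.3887
Current forward F = (S − I)·e^(rT) = (634.29 − 23.3887)·e^(0.0500·6/12) = 610.9013 × 1.025315 = 626.3663
Value (long) = (F − K)·e^(−rT) = (626.3663 − 597.64) × 0.975310 = 28.0170
Short position value = −(long value) = -$28.02

-$28.02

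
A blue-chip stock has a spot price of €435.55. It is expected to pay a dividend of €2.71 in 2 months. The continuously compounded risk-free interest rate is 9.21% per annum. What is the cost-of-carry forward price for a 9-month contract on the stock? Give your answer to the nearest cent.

PV(dividends) I = 2.71·e^(−0.0921·2/12)
I = 2.6687
F = (S − I)·e^(rT) = (435.55 − 2.6687) · e^(0.0921·9/12)
= 432.8813 · e^0.069075 = 432.8813 × 1.071517 = €463.84

€463.84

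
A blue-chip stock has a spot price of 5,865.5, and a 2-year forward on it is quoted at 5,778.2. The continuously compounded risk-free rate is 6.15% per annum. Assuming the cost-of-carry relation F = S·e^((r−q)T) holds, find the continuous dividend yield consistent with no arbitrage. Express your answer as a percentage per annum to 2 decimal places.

6.90%

From F = S·e^((r−q)T): (r − q) = ln(F/S)/T
ln(5778.2/5865.5) = ln(0.985116) = -0.014996
(r − q) = -0.014996 / (2) = -0.007498
q = r − ln(F/S)/T = 0.0615 + 0.007498 = 0.068998
q = 6.90%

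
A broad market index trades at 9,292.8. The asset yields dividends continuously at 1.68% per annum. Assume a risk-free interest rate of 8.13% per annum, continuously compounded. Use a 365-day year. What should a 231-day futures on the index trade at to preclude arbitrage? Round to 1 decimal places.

F = S·e^((r − q)T) = 9292.8 · e^((0.0813 − 0.0168) × 231/365)
= 9292.8 · e^0.040821 = 9292.8 × 1.041666
F = 9,680.0

9,680.0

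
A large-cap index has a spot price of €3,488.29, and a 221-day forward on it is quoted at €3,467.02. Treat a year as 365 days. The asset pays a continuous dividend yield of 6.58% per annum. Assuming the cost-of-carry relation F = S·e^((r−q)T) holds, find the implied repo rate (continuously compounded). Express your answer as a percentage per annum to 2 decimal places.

From F = S·e^((r−q)T): (r − q) = ln(F/S)/T
ln(3467.02/3488.29) = ln(0.993902) = -0.006117
(r − q) = -0.006117 / (221/365) = -0.010103
r = ln(F/S)/T + q = -0.010103 + 0.0658 = 0.055697
r = 5.57%

5.57%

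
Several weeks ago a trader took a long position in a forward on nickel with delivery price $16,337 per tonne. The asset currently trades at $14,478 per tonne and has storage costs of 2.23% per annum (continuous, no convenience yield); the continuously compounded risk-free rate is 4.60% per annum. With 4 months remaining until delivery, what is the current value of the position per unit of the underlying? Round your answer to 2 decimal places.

Current fair forward for the remaining 4 months: F = S·e^((r + u)·T), (r + u) = 0.0460 + 0.0223 = 0.0683
F = 14478 · e^(0.0683 × 4/12) = 14478 × 1.02302781 = 14811.3966
Value of long forward = (F − K)·e^(−rT) = (14811.3966 − 16337) · e^(−0.0460·4/12)
= -1525.6034 × 0.98478362 = -1502.39

-$1502.39 per tonne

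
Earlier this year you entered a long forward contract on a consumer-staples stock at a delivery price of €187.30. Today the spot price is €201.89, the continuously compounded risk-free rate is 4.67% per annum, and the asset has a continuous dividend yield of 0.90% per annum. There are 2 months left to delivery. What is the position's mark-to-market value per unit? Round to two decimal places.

Current fair forward for the remaining 2 months: F = S·e^((r − q)·T), (r − q) = 0.0467 − 0.0090 = 0.0377
F = 201.89 · e^(0.0377 × 2/12) = 201.89 × 1.006303 = 203.1625
Value of long forward = (F − K)·e^(−rT) = (203.1625 − 187.30) · e^(−0.0467·2/12)
= 15.8625 × 0.992247 = 15.74

€15.74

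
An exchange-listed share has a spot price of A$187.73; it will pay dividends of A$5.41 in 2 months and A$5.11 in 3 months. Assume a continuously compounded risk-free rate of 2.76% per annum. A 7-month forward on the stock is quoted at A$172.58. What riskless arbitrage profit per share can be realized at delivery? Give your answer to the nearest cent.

A$7.57 per share

PV(dividends) I = 5.41·e^(−0.0276·2/12) + 5.11·e^(−0.0276·3/12) = 10.4600
Fair forward F* = (S − I)·e^(rT) = (187.73 − 10.4600)·e^0.016100 = 177.2700 × 1.016230 = 180.1471
Market A$172.58 < fair 180.1471: forward underpriced → reverse cash-and-carry (short the stock, invest proceeds at r, pay the dividends, go long the forward).
Profit at T = |F_mkt − F*| = |172.58 − 180.1471| = A$7.57 per share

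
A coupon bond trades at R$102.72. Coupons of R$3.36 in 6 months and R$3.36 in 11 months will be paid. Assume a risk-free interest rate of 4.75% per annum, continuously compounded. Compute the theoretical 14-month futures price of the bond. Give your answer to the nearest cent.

R$101.70

PV(coupons) I = 3.36·e^(−0.0475·6/12) + 3.36·e^(−0.0475·11/12)
I = 3.2811 + 3.2168 = 6.4979
F = (S − I)·e^(rT) = (102.72 − 6.4979) · e^(0.0475·14/12)
= 96.2221 · e^0.055417 = 96.2221 × 1.056981 = R$101.70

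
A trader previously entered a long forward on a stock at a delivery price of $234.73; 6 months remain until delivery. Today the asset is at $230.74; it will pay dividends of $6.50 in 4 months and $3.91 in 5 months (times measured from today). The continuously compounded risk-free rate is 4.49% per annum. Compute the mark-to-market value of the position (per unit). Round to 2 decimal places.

PV(remaining dividends) I = 6.50·e^(−0.0449·4/12) + 3.91·e^(−0.0449·5/12) = 10.2410
Current forward F = (S − I)·e^(rT) = (230.74 − 10.2410)·e^(0.0449·6/12) = 220.4990 × 1.022704 = 225.5052
Value (long) = (F − K)·e^(−rT) = (225.5052 − 234.73) × 0.977800 = -9.0200
Value = -$9.02

-$9.02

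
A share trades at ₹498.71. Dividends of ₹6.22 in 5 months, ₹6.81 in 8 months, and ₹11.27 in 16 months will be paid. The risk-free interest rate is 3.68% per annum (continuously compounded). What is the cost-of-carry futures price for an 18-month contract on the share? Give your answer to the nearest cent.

₹502.18

PV(dividends) I = 6.22·e^(−0.0368·5/12) + 6.81·e^(−0.0368·8/12) + 11.27·e^(−0.0368·16/12)
I = 6.1254 + 6.6450 + 10.7304 = 23.5008
F = (S − I)·e^(rT) = (498.71 − 23.5008) · e^(0.0368·18/12)
= 475.2092 · e^0.055200 = 475.2092 × 1.056752 = ₹502.18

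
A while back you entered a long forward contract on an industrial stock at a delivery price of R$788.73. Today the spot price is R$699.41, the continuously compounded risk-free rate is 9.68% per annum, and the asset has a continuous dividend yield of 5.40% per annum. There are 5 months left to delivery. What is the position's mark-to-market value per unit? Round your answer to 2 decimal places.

-R$73.70

Current fair forward for the remaining 5 months: F = S·e^((r − q)·T), (r − q) = 0.0968 − 0.0540 = 0.0428
F = 699.41 · e^(0.0428 × 5/12) = 699.41 × 1.017993 = 711.9945
Value of long forward = (F − K)·e^(−rT) = (711.9945 − 788.73) · e^(−0.0968·5/12)
= -76.7355 × 0.960469 = -73.70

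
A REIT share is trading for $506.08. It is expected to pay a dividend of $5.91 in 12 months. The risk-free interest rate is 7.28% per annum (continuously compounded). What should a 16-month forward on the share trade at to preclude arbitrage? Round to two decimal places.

$551.61

PV(dividends) I = 5.91·e^(−0.0728·12/12)
I = 5.4950
F = (S − I)·e^(rT) = (506.08 − 5.4950) · e^(0.0728·16/12)
= 500.5850 · e^0.097067 = 500.5850 × 1.101934 = $551.61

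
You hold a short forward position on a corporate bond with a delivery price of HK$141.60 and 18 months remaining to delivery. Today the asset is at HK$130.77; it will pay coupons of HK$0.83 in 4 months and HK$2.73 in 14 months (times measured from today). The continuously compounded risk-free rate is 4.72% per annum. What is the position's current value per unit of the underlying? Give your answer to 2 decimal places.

HK$4.55

PV(remaining coupons) I = 0.83·e^(−0.0472·4/12) + 2.73·e^(−0.0472·14/12) = 3.4008
Current forward F = (S − I)·e^(rT) = (130.77 − 3.4008)·e^(0.0472·18/12) = 127.3692 × 1.073367 = 136.7139
Value (long) = (F − K)·e^(−rT) = (136.7139 − 141.60) × 0.931648 = -4.5521
Short position value = −(long value) = HK$4.55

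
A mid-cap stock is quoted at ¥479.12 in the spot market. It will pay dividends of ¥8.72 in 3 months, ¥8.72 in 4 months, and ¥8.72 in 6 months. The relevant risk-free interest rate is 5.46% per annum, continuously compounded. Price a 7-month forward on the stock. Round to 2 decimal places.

PV(dividends) I = 8.72·e^(−0.0546·3/12) + 8.72·e^(−0.0546·4/12) + 8.72·e^(−0.0546·6/12)
I = 8.6018 + 8.5627 + 8.4852 = 25.6497
F = (S − I)·e^(rT) = (479.12 − 25.6497) · e^(0.0546·7/12)
= 453.4703 · e^0.031850 = 453.4703 × 1.032363 = ¥468.15

¥468.15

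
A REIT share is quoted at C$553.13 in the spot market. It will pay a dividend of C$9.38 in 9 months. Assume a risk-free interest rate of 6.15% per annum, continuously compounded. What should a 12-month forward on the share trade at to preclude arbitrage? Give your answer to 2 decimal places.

PV(dividends) I = 9.38·e^(−0.0615·9/12)
I = 8.9572
F = (S − I)·e^(rT) = (553.13 − 8.9572) · e^(0.0615·12/12)
= 544.1728 · e^0.061500 = 544.1728 × 1.063430 = C$578.69

C$578.69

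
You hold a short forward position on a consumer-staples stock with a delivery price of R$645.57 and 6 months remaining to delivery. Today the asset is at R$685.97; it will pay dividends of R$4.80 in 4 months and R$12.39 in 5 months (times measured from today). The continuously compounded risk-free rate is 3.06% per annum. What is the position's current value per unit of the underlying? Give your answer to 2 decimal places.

-R$33.22

PV(remaining dividends) I = 4.80·e^(−0.0306·4/12) + 12.39·e^(−0.0306·5/12) = 16.9843
Current forward F = (S − I)·e^(rT) = (685.97 − 16.9843)·e^(0.0306·6/12) = 668.9857 × 1.015418 = 679.3001
Value (long) = (F − K)·e^(−rT) = (679.3001 − 645.57) × 0.984816 = 33.2179
Short position value = −(long value) = -R$33.22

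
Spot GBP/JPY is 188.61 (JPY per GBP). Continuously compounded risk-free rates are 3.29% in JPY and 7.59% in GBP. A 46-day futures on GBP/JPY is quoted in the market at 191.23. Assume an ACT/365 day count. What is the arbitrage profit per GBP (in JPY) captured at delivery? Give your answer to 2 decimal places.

3.64 per GBP (in JPY)

Fair futures: F* = S·e^(carry·T), with carry = (r_JPY − r_GBP) = 0.0329 − 0.0759 = -0.0430
F* = 188.61 · e^(-0.0430 × 46/365) = 188.61 · e^-0.005419 = 188.61 × 0.994596 = 187.5908
Market 191.23 > fair 187.5908: forward overpriced → cash-and-carry (buy spot, short the forward).
At maturity, profit = |F_mkt − F*| = |191.23 − 187.5908| = 3.64 per GBP (in JPY)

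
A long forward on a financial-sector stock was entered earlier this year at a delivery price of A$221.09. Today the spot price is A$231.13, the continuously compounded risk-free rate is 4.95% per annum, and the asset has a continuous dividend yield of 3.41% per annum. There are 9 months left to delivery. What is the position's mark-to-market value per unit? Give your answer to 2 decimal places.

Current fair forward for the remaining 9 months: F = S·e^((r − q)·T), (r − q) = 0.0495 − 0.0341 = 0.0154
F = 231.13 · e^(0.0154 × 9/12) = 231.13 × 1.011617 = 233.8150
Value of long forward = (F − K)·e^(−rT) = (233.8150 − 221.09) · e^(−0.0495·9/12)
= 12.7250 × 0.963556 = 12.26

A$12.26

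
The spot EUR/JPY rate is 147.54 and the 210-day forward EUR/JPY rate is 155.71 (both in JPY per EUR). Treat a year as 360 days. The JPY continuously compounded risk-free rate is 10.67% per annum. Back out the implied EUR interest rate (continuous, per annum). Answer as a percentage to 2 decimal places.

F = S·e^((r_JPY − r_EUR)T) ⇒ r_EUR = r_JPY − ln(F/S)/T
ln(155.71/147.54) = 0.053896; /(210/360) = 0.092393
r_EUR = 0.1067 − 0.092393 = 0.014307
r_EUR = 1.43%

1.43%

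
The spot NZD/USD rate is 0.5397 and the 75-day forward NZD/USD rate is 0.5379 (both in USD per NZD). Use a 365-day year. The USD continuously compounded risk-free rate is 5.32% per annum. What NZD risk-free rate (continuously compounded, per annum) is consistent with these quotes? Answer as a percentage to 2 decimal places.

6.95%

F = S·e^((r_USD − r_NZD)T) ⇒ r_NZD = r_USD − ln(F/S)/T
ln(0.5379/0.5397) = -0.003341; /(75/365) = -0.016260
r_NZD = 0.0532 + 0.016260 = 0.069460
r_NZD = 6.95%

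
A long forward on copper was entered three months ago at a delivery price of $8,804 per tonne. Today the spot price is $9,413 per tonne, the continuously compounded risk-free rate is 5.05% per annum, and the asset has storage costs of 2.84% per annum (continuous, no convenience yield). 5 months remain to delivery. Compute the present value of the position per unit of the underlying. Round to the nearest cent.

Current fair forward for the remaining 5 months: F = S·e^((r + u)·T), (r + u) = 0.0505 + 0.0284 = 0.0789
F = 9413 · e^(0.0789 × 5/12) = 9413 × 1.03342135 = 9727.5952
Value of long forward = (F − K)·e^(−rT) = (9727.5952 − 8804) · e^(−0.0505·5/12)
= 923.5952 × 0.97917816 = 904.36

$904.36 per tonne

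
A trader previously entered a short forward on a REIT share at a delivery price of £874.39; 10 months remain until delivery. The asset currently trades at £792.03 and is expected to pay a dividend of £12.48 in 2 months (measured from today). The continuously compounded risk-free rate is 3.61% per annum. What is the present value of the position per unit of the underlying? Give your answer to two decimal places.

£68.85

PV(remaining dividends) I = 12.48·e^(−0.0361·2/12) = 12.4051
Current forward F = (S − I)·e^(rT) = (792.03 − 12.4051)·e^(0.0361·10/12) = 779.6249 × 1.030540 = 803.4346
Value (long) = (F − K)·e^(−rT) = (803.4346 − 874.39) × 0.970365 = -68.8526
Short position value = −(long value) = £68.85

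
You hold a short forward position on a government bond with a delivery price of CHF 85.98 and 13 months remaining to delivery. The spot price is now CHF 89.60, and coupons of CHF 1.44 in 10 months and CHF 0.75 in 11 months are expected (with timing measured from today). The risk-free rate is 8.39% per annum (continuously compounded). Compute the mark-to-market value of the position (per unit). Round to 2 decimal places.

-CHF 9.05

PV(remaining coupons) I = 1.44·e^(−0.0839·10/12) + 0.75·e^(−0.0839·11/12) = 2.0372
Current forward F = (S − I)·e^(rT) = (89.60 − 2.0372)·e^(0.0839·13/12) = 87.5628 × 1.095150 = 95.8944
Value (long) = (F − K)·e^(−rT) = (95.8944 − 85.98) × 0.913117 = 9.0530
Short position value = −(long value) = -CHF 9.05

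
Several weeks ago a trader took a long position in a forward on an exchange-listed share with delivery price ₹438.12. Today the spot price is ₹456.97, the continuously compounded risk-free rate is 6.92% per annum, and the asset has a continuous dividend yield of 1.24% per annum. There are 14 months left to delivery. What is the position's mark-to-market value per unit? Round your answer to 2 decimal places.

₹46.27

Current fair forward for the remaining 14 months: F = S·e^((r − q)·T), (r − q) = 0.0692 − 0.0124 = 0.0568
F = 456.97 · e^(0.0568 × 14/12) = 456.97 × 1.068512 = 488.2779
Value of long forward = (F − K)·e^(−rT) = (488.2779 − 438.12) · e^(−0.0692·14/12)
= 50.1579 × 0.922440 = 46.27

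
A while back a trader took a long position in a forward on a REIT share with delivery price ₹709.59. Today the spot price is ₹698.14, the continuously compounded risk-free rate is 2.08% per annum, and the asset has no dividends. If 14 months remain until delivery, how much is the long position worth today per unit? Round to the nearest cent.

₹5.56

Current fair forward for the remaining 14 months: F = S·e^(r·T), r = 0.0208
F = 698.14 · e^(0.0208 × 14/12) = 698.14 × 1.024563 = 715.2884
Value of long forward = (F − K)·e^(−rT) = (715.2884 − 709.59) · e^(−0.0208·14/12)
= 5.6984 × 0.976025 = 5.56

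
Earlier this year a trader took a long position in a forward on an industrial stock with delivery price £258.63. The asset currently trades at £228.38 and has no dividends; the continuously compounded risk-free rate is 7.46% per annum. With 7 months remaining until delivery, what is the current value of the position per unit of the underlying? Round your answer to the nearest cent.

Current fair forward for the remaining 7 months: F = S·e^(r·T), r = 0.0746
F = 228.38 · e^(0.0746 × 7/12) = 228.38 × 1.044477 = 238.5377
Value of long forward = (F − K)·e^(−rT) = (238.5377 − 258.63) · e^(−0.0746·7/12)
= -20.0923 × 0.957417 = -19.24

-£19.24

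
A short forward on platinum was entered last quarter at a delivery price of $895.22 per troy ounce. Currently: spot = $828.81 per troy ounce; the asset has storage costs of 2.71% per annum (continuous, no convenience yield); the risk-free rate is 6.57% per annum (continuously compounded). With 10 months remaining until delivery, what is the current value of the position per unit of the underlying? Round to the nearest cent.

Current fair forward for the remaining 10 months: F = S·e^((r + u)·T), (r + u) = 0.0657 + 0.0271 = 0.0928
F = 828.81 · e^(0.0928 × 10/12) = 828.81 × 1.080402 = 895.4480
Value of long forward = (F − K)·e^(−rT) = (895.4480 − 895.22) · e^(−0.0657·10/12)
= 0.2280 × 0.946722 = 0.22
Short position value = −(long value) = -$0.22

-$0.22 per troy ounce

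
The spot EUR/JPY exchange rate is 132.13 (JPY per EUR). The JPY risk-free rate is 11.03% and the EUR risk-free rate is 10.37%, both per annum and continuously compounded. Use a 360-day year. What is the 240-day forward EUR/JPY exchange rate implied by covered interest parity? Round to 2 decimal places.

132.71

F = S·e^((r_JPY − r_EUR)T) = 132.13 · e^((0.1103 − 0.1037) × 240/360)
= 132.13 · e^0.004400 = 132.13 × 1.004410
F = 132.71 JPY per EUR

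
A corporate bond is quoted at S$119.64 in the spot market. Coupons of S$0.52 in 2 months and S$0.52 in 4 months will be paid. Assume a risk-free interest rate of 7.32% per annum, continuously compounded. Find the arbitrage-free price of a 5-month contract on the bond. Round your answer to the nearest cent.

S$122.29

PV(coupons) I = 0.52·e^(−0.0732·2/12) + 0.52·e^(−0.0732·4/12)
I = 0.5137 + 0.5075 = 1.0212
F = (S − I)·e^(rT) = (119.64 − 1.0212) · e^(0.0732·5/12)
= 118.6188 · e^0.030500 = 118.6188 × 1.030970 = S$122.29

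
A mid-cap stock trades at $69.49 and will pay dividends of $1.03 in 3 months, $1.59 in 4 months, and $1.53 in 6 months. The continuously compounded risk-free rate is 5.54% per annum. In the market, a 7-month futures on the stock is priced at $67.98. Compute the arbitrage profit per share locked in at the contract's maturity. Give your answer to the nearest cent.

PV(dividends) I = 1.03·e^(−0.0554·3/12) + 1.59·e^(−0.0554·4/12) + 1.53·e^(−0.0554·6/12) = 4.0649
Fair futures F* = (S − I)·e^(rT) = (69.49 − 4.0649)·e^0.032317 = 65.4251 × 1.032845 = 67.5740
Market $67.98 > fair 67.5740: forward overpriced → cash-and-carry (borrow at r, buy the stock and collect the dividends, short the forward).
Profit at T = |F_mkt − F*| = |67.98 − 67.5740| = $0.41 per share

$0.41 per share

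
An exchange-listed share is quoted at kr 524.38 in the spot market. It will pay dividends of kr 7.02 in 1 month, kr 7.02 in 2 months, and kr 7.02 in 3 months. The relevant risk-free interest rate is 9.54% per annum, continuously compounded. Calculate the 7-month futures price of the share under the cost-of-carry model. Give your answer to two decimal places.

PV(dividends) I = 7.02·e^(−0.0954·1/12) + 7.02·e^(−0.0954·2/12) + 7.02·e^(−0.0954·3/12)
I = 6.9644 + 6.9093 + 6.8546 = 20.7283
F = (S − I)·e^(rT) = (524.38 − 20.7283) · e^(0.0954·7/12)
= 503.6517 · e^0.055650 = 503.6517 × 1.057228 = kr 532.47

kr 532.47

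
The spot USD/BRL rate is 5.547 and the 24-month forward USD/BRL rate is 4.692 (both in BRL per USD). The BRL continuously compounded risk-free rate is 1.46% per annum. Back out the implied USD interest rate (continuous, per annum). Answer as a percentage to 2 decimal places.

F = S·e^((r_BRL − r_USD)T) ⇒ r_USD = r_BRL − ln(F/S)/T
ln(4.692/5.547) = -0.167398; /(24/12) = -0.083699
r_USD = 0.0146 + 0.083699 = 0.098299
r_USD = 9.83%

9.83%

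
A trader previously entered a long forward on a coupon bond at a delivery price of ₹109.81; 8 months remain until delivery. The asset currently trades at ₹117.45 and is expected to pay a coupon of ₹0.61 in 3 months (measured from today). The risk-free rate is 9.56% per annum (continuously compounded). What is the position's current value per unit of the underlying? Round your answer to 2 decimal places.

₹13.82

PV(remaining coupons) I = 0.61·e^(−0.0956·3/12) = 0.5956
Current forward F = (S − I)·e^(rT) = (117.45 − 0.5956)·e^(0.0956·8/12) = 116.8544 × 1.065808 = 124.5444
Value (long) = (F − K)·e^(−rT) = (124.5444 − 109.81) × 0.938255 = 13.8246
Value = ₹13.82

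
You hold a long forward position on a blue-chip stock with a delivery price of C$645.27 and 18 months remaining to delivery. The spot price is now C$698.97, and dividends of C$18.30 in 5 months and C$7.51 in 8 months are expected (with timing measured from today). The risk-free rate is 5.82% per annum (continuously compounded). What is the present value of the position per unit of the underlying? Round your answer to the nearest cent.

C$82.56

PV(remaining dividends) I = 18.30·e^(−0.0582·5/12) + 7.51·e^(−0.0582·8/12) = 25.0858
Current forward F = (S − I)·e^(rT) = (698.97 − 25.0858)·e^(0.0582·18/12) = 673.8842 × 1.091224 = 735.3586
Value (long) = (F − K)·e^(−rT) = (735.3586 − 645.27) × 0.916402 = 82.5574
Value = C$82.56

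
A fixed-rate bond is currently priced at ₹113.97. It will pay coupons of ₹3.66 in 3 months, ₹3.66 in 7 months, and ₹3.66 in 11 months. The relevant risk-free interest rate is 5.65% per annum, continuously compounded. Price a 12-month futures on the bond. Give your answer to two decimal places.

PV(coupons) I = 3.66·e^(−0.0565·3/12) + 3.66·e^(−0.0565·7/12) + 3.66·e^(−0.0565·11/12)
I = 3.6087 + 3.5413 + 3.4753 = 10.6253
F = (S − I)·e^(rT) = (113.97 − 10.6253) · e^(0.0565·12/12)
= 103.3447 · e^0.056500 = 103.3447 × 1.058127 = ₹109.35

₹109.35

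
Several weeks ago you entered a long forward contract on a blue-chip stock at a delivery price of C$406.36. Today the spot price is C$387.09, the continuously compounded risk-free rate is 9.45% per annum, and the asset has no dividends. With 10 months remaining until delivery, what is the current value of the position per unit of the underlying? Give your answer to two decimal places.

C$11.50

Current fair forward for the remaining 10 months: F = S·e^(r·T), r = 0.0945
F = 387.09 · e^(0.0945 × 10/12) = 387.09 × 1.081934 = 418.8058
Value of long forward = (F − K)·e^(−rT) = (418.8058 − 406.36) · e^(−0.0945·10/12)
= 12.4458 × 0.924271 = 11.50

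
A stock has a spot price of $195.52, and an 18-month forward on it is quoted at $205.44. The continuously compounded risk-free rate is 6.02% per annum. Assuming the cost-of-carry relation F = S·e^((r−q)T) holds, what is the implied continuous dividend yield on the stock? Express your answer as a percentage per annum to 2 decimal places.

2.72%

From F = S·e^((r−q)T): (r − q) = ln(F/S)/T
ln(205.44/195.52) = ln(1.050736) = 0.049491
(r − q) = 0.049491 / (18/12) = 0.032994
q = r − ln(F/S)/T = 0.0602 − 0.032994 = 0.027206
q = 2.72%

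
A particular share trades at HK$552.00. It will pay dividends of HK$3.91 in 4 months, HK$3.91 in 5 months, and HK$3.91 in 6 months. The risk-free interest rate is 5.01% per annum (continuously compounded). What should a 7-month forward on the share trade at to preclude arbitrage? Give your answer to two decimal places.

HK$556.54

PV(dividends) I = 3.91·e^(−0.0501·4/12) + 3.91·e^(−0.0501·5/12) + 3.91·e^(−0.0501·6/12)
I = 3.8452 + 3.8292 + 3.8133 = 11.4877
F = (S − I)·e^(rT) = (552.00 − 11.4877) · e^(0.0501·7/12)
= 540.5123 · e^0.029225 = 540.5123 × 1.029656 = HK$556.54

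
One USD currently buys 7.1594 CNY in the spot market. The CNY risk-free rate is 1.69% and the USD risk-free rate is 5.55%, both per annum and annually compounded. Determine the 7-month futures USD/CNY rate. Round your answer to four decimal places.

By covered interest parity, F = S · (1+r_CNY)^T / (1+r_USD)^T
= 7.1594 × 1.009824 / 1.032010 = 7.1594 × 0.978502
F = 7.0055 CNY per USD

7.0055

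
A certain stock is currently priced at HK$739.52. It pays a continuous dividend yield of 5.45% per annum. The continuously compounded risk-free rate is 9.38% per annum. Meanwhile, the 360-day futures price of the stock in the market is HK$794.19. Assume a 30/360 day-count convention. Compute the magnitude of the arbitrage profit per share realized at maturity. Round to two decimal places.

HK$25.03 per share

Fair futures: F* = S·e^(carry·T), with carry = (r − q) = 0.0938 − 0.0545 = 0.0393
F* = 739.52 · e^(0.0393 × 360/360) = 739.52 · e^0.039300 = 739.52 × 1.040082 = HK$769.1614
Market HK$794.19 > fair HK$769.1614: forward overpriced → cash-and-carry (buy spot, short the forward).
At maturity, profit = |F_mkt − F*| = |794.19 − 769.1614| = HK$25.03 per share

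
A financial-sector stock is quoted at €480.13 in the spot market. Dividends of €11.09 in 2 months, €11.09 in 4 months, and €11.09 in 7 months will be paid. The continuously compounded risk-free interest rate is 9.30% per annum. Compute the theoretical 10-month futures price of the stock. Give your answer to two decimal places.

€484.05

PV(dividends) I = 11.09·e^(−0.0930·2/12) + 11.09·e^(−0.0930·4/12) + 11.09·e^(−0.0930·7/12)
I = 10.9194 + 10.7515 + 10.5044 = 32.1753
F = (S − I)·e^(rT) = (480.13 − 32.1753) · e^(0.0930·10/12)
= 447.9547 · e^0.077500 = 447.9547 × 1.080582 = €484.05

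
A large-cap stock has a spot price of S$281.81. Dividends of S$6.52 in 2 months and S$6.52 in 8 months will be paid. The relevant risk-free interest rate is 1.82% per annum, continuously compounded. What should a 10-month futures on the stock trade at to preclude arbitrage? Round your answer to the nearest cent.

PV(dividends) I = 6.52·e^(−0.0182·2/12) + 6.52·e^(−0.0182·8/12)
I = 6.5003 + 6.4414 = 12.9417
F = (S − I)·e^(rT) = (281.81 − 12.9417) · e^(0.0182·10/12)
= 268.8683 · e^0.015167 = 268.8683 × 1.015283 = S$272.98

S$272.98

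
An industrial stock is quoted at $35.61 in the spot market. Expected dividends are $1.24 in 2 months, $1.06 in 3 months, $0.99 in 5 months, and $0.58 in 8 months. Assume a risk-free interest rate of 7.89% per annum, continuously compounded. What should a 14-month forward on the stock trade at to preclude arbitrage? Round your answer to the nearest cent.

PV(dividends) I = 1.24·e^(−0.0789·2/12) + 1.06·e^(−0.0789·3/12) + 0.99·e^(−0.0789·5/12) + 0.58·e^(−0.0789·8/12)
I = 1.2238 + 1.0393 + 0.9580 + 0.5503 = 3.7714
F = (S − I)·e^(rT) = (35.61 − 3.7714) · e^(0.0789·14/12)
= 31.8386 · e^0.092050 = 31.8386 × 1.096420 = $34.91

$34.91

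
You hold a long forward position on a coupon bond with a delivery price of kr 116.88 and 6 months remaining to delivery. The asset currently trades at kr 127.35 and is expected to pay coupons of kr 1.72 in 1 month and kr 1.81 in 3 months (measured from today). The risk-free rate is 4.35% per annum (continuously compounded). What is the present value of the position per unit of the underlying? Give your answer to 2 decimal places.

kr 9.48

PV(remaining coupons) I = 1.72·e^(−0.0435·1/12) + 1.81·e^(−0.0435·3/12) = 3.5042
Current forward F = (S − I)·e^(rT) = (127.35 − 3.5042)·e^(0.0435·6/12) = 123.8458 × 1.021988 = 126.5689
Value (long) = (F − K)·e^(−rT) = (126.5689 − 116.88) × 0.978485 = 9.4804
Value = kr 9.48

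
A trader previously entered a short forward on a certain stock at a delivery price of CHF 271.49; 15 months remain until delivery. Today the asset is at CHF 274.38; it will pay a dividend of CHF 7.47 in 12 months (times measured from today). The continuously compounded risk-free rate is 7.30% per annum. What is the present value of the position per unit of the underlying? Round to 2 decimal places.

-CHF 19.62

PV(remaining dividends) I = 7.47·e^(−0.0730·12/12) = 6.9441
Current forward F = (S − I)·e^(rT) = (274.38 − 6.9441)·e^(0.0730·15/12) = 267.4359 × 1.095543 = 292.9875
Value (long) = (F − K)·e^(−rT) = (292.9875 − 271.49) × 0.912789 = 19.6227
Short position value = −(long value) = -CHF 19.62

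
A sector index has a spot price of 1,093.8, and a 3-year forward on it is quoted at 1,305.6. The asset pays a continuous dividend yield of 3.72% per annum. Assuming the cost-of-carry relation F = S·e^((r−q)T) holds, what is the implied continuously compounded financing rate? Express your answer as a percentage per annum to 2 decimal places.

9.62%

From F = S·e^((r−q)T): (r − q) = ln(F/S)/T
ln(1305.6/1093.8) = ln(1.193637) = 0.177005
(r − q) = 0.177005 / (3) = 0.059002
r = ln(F/S)/T + q = 0.059002 + 0.0372 = 0.096202
r = 9.62%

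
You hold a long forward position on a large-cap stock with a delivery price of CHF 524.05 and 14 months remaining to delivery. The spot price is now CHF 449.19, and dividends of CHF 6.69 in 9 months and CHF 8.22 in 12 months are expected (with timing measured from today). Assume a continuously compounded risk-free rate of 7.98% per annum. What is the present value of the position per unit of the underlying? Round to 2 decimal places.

-CHF 42.16

PV(remaining dividends) I = 6.69·e^(−0.0798·9/12) + 8.22·e^(−0.0798·12/12) = 13.8909
Current forward F = (S − I)·e^(rT) = (449.19 − 13.8909)·e^(0.0798·14/12) = 435.2991 × 1.097571 = 477.7717
Value (long) = (F − K)·e^(−rT) = (477.7717 − 524.05) × 0.911102 = -42.1643
Value = -CHF 42.16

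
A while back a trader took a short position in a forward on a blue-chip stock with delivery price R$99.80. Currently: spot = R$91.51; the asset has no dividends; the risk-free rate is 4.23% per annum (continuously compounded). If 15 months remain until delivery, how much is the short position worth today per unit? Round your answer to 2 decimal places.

Current fair forward for the remaining 15 months: F = S·e^(r·T), r = 0.0423
F = 91.51 · e^(0.0423 × 15/12) = 91.51 × 1.054298 = 96.4788
Value of long forward = (F − K)·e^(−rT) = (96.4788 − 99.80) · e^(−0.0423·15/12)
= -3.3212 × 0.948499 = -3.15
Short position value = −(long value) = R$3.15

R$3.15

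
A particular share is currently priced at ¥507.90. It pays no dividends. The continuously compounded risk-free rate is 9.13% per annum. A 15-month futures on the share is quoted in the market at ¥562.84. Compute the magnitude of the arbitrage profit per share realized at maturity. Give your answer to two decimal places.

¥6.46 per share

Fair futures: F* = S·e^(carry·T), with carry = r = 0.0913
F* = 507.90 · e^(0.0913 × 15/12) = 507.90 · e^0.114125 = 507.90 × 1.120892 = ¥569.3010
Market ¥562.84 < fair ¥569.3010: forward underpriced → reverse cash-and-carry (short spot, go long the forward).
At maturity, profit = |F_mkt − F*| = |562.84 − 569.3010| = ¥6.46 per share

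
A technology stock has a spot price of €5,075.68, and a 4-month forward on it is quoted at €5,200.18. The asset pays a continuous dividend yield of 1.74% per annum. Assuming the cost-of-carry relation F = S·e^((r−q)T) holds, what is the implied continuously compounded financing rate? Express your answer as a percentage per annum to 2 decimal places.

9.01%

From F = S·e^((r−q)T): (r − q) = ln(F/S)/T
ln(5200.18/5075.68) = ln(1.024529) = 0.024233
(r − q) = 0.024233 / (4/12) = 0.072699
r = ln(F/S)/T + q = 0.072699 + 0.0174 = 0.090099
r = 9.01%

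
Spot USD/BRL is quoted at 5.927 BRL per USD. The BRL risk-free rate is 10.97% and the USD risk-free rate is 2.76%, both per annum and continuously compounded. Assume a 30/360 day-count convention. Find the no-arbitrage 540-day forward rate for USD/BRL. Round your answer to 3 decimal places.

F = S·e^((r_BRL − r_USD)T) = 5.927 · e^((0.1097 − 0.0276) × 540/360)
= 5.927 · e^0.123150 = 5.927 × 1.131054
F = 6.704 BRL per USD

6.704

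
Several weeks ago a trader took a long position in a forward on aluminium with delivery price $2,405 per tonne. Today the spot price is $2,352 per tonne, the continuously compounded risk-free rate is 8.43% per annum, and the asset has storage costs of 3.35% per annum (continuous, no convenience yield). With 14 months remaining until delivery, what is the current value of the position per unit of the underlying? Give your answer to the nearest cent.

Current fair forward for the remaining 14 months: F = S·e^((r + u)·T), (r + u) = 0.0843 + 0.0335 = 0.1178
F = 2352 · e^(0.1178 × 14/12) = 2352 × 1.14732522 = 2698.5089
Value of long forward = (F − K)·e^(−rT) = (2698.5089 − 2405) · e^(−0.0843·14/12)
= 293.5089 × 0.90633163 = 266.02

$266.02 per tonne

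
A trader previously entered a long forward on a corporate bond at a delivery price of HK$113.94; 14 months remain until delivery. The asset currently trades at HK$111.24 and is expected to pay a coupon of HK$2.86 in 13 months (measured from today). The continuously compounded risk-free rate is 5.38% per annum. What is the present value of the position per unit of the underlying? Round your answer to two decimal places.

PV(remaining coupons) I = 2.86·e^(−0.0538·13/12) = 2.6981
Current forward F = (S − I)·e^(rT) = (111.24 − 2.6981)·e^(0.0538·14/12) = 108.5419 × 1.064778 = 115.5730
Value (long) = (F − K)·e^(−rT) = (115.5730 − 113.94) × 0.939163 = 1.5337
Value = HK$1.53

HK$1.53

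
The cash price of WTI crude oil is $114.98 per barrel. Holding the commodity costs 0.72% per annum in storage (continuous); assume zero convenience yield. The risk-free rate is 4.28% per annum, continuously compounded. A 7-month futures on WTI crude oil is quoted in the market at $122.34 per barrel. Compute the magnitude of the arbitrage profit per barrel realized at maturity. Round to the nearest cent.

$3.96 per barrel

Fair futures: F* = S·e^(carry·T), with carry = (r + u) = 0.0428 + 0.0072 = 0.0500
F* = 114.98 · e^(0.0500 × 7/12) = 114.98 · e^0.029167 = 114.98 × 1.029597 = $118.3831
Market $122.34 > fair $118.3831: forward overpriced → cash-and-carry (buy spot, short the forward).
At maturity, profit = |F_mkt − F*| = |122.34 − 118.3831| = $3.96 per barrel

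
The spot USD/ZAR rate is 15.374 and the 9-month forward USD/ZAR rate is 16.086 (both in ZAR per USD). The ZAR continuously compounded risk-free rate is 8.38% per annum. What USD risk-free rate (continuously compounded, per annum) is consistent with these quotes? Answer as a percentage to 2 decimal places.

2.34%

F = S·e^((r_ZAR − r_USD)T) ⇒ r_USD = r_ZAR − ln(F/S)/T
ln(16.086/15.374) = 0.045272; /(9/12) = 0.060363
r_USD = 0.0838 − 0.060363 = 0.023437
r_USD = 2.34%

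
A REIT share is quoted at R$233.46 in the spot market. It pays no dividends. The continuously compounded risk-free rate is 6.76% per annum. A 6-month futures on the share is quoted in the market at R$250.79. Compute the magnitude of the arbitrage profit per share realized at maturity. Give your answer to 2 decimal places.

R$9.30 per share

Fair futures: F* = S·e^(carry·T), with carry = r = 0.0676
F* = 233.46 · e^(0.0676 × 6/12) = 233.46 · e^0.033800 = 233.46 × 1.034378 = R$241.4859
Market R$250.79 > fair R$241.4859: forward overpriced → cash-and-carry (buy spot, short the forward).
At maturity, profit = |F_mkt − F*| = |250.79 − 241.4859| = R$9.30 per share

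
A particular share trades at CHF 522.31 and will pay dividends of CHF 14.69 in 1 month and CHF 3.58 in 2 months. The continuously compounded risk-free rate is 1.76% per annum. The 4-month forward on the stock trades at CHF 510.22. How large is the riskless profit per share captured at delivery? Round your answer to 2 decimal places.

PV(dividends) I = 14.69·e^(−0.0176·1/12) + 3.58·e^(−0.0176·2/12) = 18.2380
Fair forward F* = (S − I)·e^(rT) = (522.31 − 18.2380)·e^0.005867 = 504.0720 × 1.005884 = 507.0380
Market CHF 510.22 > fair 507.0380: forward overpriced → cash-and-carry (borrow at r, buy the stock and collect the dividends, short the forward).
Profit at T = |F_mkt − F*| = |510.22 − 507.0380| = CHF 3.18 per share

CHF 3.18 per share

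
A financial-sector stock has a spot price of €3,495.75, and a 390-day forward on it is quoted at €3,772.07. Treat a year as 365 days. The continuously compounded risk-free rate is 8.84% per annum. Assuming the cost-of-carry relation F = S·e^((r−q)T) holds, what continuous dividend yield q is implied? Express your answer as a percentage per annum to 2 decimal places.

1.72%

From F = S·e^((r−q)T): (r − q) = ln(F/S)/T
ln(3772.07/3495.75) = ln(1.079045) = 0.076076
(r − q) = 0.076076 / (390/365) = 0.071199
q = r − ln(F/S)/T = 0.0884 − 0.071199 = 0.017201
q = 1.72%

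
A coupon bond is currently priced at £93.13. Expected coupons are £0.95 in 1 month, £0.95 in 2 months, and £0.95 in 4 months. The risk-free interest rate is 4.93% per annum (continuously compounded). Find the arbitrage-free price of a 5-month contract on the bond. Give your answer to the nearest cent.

PV(coupons) I = 0.95·e^(−0.0493·1/12) + 0.95·e^(−0.0493·2/12) + 0.95·e^(−0.0493·4/12)
I = 0.9461 + 0.9422 + 0.9345 = 2.8228
F = (S − I)·e^(rT) = (93.13 − 2.8228) · e^(0.0493·5/12)
= 90.3072 · e^0.020542 = 90.3072 × 1.020754 = £92.18

£92.18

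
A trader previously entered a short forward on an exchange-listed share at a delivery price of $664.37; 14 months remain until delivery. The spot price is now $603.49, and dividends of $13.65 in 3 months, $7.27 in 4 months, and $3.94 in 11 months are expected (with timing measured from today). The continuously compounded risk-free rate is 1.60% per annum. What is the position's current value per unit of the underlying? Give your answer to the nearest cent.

PV(remaining dividends) I = 13.65·e^(−0.0160·3/12) + 7.27·e^(−0.0160·4/12) + 3.94·e^(−0.0160·11/12) = 24.7095
Current forward F = (S − I)·e^(rT) = (603.49 − 24.7095)·e^(0.0160·14/12) = 578.7805 × 1.018842 = 589.6859
Value (long) = (F − K)·e^(−rT) = (589.6859 − 664.37) × 0.981506 = -73.3029
Short position value = −(long value) = $73.30

$73.30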